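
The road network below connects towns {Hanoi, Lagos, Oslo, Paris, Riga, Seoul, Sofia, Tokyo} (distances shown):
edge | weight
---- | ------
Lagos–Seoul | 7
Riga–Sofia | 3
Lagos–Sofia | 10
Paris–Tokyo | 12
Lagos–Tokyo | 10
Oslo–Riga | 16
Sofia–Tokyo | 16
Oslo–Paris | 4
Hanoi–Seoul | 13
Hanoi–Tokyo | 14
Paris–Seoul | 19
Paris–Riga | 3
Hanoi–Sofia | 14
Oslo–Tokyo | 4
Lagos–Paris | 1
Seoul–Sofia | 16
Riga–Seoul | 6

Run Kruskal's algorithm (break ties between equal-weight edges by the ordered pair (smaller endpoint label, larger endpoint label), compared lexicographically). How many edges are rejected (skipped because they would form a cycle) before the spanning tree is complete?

Kruskal: consider edges lightest-first.
Lagos–Paris (1): add — endpoints in different components.
Paris–Riga (3): add — endpoints in different components.
Riga–Sofia (3): add — endpoints in different components.
Oslo–Paris (4): add — endpoints in different components.
Oslo–Tokyo (4): add — endpoints in different components.
Riga–Seoul (6): add — endpoints in different components.
Lagos–Seoul (7): skip — Seoul and Lagos already connected.
Lagos–Sofia (10): skip — Sofia and Lagos already connected.
Lagos–Tokyo (10): skip — Tokyo and Lagos already connected.
Paris–Tokyo (12): skip — Tokyo and Paris already connected.
Hanoi–Seoul (13): add — endpoints in different components.
Edges rejected before the tree was complete: 4.

4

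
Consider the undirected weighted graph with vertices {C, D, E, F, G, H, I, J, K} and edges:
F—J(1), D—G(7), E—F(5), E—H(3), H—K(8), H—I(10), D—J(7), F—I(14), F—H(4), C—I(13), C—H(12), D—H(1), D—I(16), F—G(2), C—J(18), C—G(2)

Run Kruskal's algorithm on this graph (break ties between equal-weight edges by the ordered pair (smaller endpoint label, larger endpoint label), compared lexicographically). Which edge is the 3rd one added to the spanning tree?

Kruskal's algorithm — process edges by increasing weight (ties by edge label):
D—H (1): add — endpoints in different components.
F—J (1): add — endpoints in different components.
C—G (2): add — endpoints in different components.
F—G (2): add — endpoints in different components.
E—H (3): add — endpoints in different components.
F—H (4): add — endpoints in different components.
E—F (5): skip — E and F already connected.
D—G (7): skip — D and G already connected.
D—J (7): skip — D and J already connected.
H—K (8): add — endpoints in different components.
H—I (10): add — endpoints in different components.
The 3rd edge added is C—G.

C-G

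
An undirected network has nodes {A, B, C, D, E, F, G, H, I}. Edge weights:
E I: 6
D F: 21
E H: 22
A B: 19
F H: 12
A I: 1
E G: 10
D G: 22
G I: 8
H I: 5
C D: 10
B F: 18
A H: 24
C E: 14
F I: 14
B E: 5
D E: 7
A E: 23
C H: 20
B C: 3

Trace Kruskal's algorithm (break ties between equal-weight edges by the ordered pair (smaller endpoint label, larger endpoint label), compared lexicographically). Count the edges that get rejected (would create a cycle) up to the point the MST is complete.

2

Sort edges by weight, then run Kruskal:
A I (1): add — endpoints in different components.
B C (3): add — endpoints in different components.
B E (5): add — endpoints in different components.
H I (5): add — endpoints in different components.
E I (6): add — endpoints in different components.
D E (7): add — endpoints in different components.
G I (8): add — endpoints in different components.
C D (10): skip — C and D already connected.
E G (10): skip — E and G already connected.
F H (12): add — endpoints in different components.
Edges rejected before the tree was complete: 2.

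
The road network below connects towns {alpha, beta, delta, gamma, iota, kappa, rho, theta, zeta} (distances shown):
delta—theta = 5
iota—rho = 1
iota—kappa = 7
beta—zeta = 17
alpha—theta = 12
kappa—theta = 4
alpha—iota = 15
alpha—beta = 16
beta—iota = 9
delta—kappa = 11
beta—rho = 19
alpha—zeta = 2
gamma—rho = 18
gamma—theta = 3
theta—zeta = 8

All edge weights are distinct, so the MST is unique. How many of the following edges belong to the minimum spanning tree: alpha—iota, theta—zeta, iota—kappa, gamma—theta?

3

Sort edges by weight, then run Kruskal:
iota—rho (1): add — endpoints in different components.
alpha—zeta (2): add — endpoints in different components.
gamma—theta (3): add — endpoints in different components.
kappa—theta (4): add — endpoints in different components.
delta—theta (5): add — endpoints in different components.
iota—kappa (7): add — endpoints in different components.
theta—zeta (8): add — endpoints in different components.
beta—iota (9): add — endpoints in different components.
MST edge set: {iota—rho, alpha—zeta, gamma—theta, kappa—theta, delta—theta, iota—kappa, theta—zeta, beta—iota}.
Of the listed edges, {theta—zeta, iota—kappa, gamma—theta} are in the MST → 3.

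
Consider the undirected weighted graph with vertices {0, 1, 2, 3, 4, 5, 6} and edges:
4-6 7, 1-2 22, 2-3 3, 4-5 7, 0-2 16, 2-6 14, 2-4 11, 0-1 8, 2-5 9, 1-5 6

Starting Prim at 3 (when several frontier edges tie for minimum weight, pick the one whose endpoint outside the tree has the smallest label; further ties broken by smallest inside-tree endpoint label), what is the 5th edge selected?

4-6

Prim, starting at 3.
Step 1: frontier [2-3 3] → take 2-3 (3); add 2.
Step 2: frontier [2-5 9, 2-4 11, 2-6 14, 0-2 16, 1-2 22] → take 2-5 (9); add 5.
Step 3: frontier [2-4 11, 2-6 14, 0-2 16, 1-2 22, 1-5 6, 4-5 7] → take 1-5 (6); add 1.
Step 4: frontier [0-1 8, 2-4 11, 2-6 14, 0-2 16, 4-5 7] → take 4-5 (7); add 4.
Step 5: frontier [0-1 8, 2-6 14, 0-2 16, 4-6 7] → take 4-6 (7); add 6.
Step 6: frontier [0-1 8, 0-2 16] → take 0-1 (8); add 0.
The 5th edge added is 4-6.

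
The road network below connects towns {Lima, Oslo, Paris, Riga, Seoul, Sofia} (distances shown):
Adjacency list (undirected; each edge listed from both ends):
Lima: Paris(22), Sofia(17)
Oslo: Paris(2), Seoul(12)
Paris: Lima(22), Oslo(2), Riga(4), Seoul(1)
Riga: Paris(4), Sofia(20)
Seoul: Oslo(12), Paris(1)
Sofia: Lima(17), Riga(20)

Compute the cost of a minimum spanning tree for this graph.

Kruskal: consider edges lightest-first.
Paris—Seoul (1): add. Components now {Paris,Seoul} {Oslo} {Lima} {Sofia} {Riga}
Oslo—Paris (2): add. Components now {Oslo,Paris,Seoul} {Lima} {Sofia} {Riga}
Paris—Riga (4): add. Components now {Oslo,Paris,Riga,Seoul} {Lima} {Sofia}
Oslo—Seoul (12): skip — Seoul and Oslo already connected.
Lima—Sofia (17): add. Components now {Oslo,Paris,Riga,Seoul} {Lima,Sofia}
Riga—Sofia (20): add. Components now {Lima,Oslo,Paris,Riga,Seoul,Sofia}
MST edges: Paris—Seoul, Oslo—Paris, Paris—Riga, Lima—Sofia, Riga—Sofia; total weight 1+2+4+17+20 = 44.

44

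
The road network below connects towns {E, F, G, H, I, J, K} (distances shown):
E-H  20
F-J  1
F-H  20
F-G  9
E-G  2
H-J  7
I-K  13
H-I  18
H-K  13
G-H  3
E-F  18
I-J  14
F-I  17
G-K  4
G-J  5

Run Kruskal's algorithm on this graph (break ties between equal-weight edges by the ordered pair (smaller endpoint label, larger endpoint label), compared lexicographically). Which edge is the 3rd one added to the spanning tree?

G-H

Kruskal's algorithm — process edges by increasing weight (ties by edge label):
F-J (1): add. Components now {E} {F,J} {G} {H} {I} {K}
E-G (2): add. Components now {E,G} {F,J} {H} {I} {K}
G-H (3): add. Components now {E,G,H} {F,J} {I} {K}
G-K (4): add. Components now {E,G,H,K} {F,J} {I}
G-J (5): add. Components now {E,F,G,H,J,K} {I}
H-J (7): skip — H and J already connected.
F-G (9): skip — F and G already connected.
H-K (13): skip — H and K already connected.
I-K (13): add. Components now {E,F,G,H,I,J,K}
The 3rd edge added is G-H.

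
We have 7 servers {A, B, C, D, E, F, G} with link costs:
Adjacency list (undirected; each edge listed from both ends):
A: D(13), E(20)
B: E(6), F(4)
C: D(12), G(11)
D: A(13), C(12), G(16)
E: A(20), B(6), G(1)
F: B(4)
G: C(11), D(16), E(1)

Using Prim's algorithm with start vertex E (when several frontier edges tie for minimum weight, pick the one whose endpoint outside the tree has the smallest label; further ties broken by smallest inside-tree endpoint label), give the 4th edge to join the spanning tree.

Prim, starting at E.
Step 1: frontier [E-G 1, B-E 6, A-E 20] → take E-G (1); add G.
Step 2: frontier [B-E 6, A-E 20, C-G 11, D-G 16] → take B-E (6); add B.
Step 3: frontier [B-F 4, A-E 20, C-G 11, D-G 16] → take B-F (4); add F.
Step 4: frontier [A-E 20, C-G 11, D-G 16] → take C-G (11); add C.
Step 5: frontier [C-D 12, A-E 20, D-G 16] → take C-D (12); add D.
Step 6: frontier [A-D 13, A-E 20] → take A-D (13); add A.
The 4th edge added is C-G.

C-G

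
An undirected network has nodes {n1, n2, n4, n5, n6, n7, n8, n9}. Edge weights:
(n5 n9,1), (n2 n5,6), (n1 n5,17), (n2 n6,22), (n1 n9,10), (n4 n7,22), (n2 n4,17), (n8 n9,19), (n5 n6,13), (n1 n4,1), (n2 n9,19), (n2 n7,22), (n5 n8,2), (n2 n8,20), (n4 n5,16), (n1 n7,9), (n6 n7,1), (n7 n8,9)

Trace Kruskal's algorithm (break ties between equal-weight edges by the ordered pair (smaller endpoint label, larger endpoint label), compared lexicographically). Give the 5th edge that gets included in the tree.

Kruskal: consider edges lightest-first.
n1 n4 (1): add — endpoints in different components.
n5 n9 (1): add — endpoints in different components.
n6 n7 (1): add — endpoints in different components.
n5 n8 (2): add — endpoints in different components.
n2 n5 (6): add — endpoints in different components.
n1 n7 (9): add — endpoints in different components.
n7 n8 (9): add — endpoints in different components.
The 5th edge added is n2 n5.

n2-n5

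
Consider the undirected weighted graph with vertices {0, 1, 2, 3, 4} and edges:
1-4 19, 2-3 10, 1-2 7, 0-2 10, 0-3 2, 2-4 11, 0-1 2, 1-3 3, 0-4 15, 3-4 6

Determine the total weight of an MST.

Sort edges by weight, then run Kruskal:
0-1 (2): add — endpoints in different components.
0-3 (2): add — endpoints in different components.
1-3 (3): skip — 1 and 3 already connected.
3-4 (6): add — endpoints in different components.
1-2 (7): add — endpoints in different components.
MST edges: 0-1, 0-3, 3-4, 1-2; total weight 2+2+6+7 = 17.

17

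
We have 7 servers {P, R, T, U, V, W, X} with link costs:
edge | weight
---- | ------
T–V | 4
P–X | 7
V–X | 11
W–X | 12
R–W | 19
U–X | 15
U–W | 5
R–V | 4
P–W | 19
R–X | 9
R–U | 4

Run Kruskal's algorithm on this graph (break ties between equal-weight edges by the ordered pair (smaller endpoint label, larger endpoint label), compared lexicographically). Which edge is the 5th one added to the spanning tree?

Kruskal's algorithm — process edges by increasing weight (ties by edge label):
R–U (4): add — endpoints in different components.
R–V (4): add — endpoints in different components.
T–V (4): add — endpoints in different components.
U–W (5): add — endpoints in different components.
P–X (7): add — endpoints in different components.
R–X (9): add — endpoints in different components.
The 5th edge added is P–X.

P-X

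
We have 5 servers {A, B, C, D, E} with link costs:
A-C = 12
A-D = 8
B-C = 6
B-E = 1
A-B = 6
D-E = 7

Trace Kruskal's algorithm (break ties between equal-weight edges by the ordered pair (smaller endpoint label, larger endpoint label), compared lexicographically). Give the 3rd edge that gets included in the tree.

B-C

Kruskal: consider edges lightest-first.
B-E (1): add. Components now {A} {B,E} {C} {D}
A-B (6): add. Components now {A,B,E} {C} {D}
B-C (6): add. Components now {A,B,C,E} {D}
D-E (7): add. Components now {A,B,C,D,E}
The 3rd edge added is B-C.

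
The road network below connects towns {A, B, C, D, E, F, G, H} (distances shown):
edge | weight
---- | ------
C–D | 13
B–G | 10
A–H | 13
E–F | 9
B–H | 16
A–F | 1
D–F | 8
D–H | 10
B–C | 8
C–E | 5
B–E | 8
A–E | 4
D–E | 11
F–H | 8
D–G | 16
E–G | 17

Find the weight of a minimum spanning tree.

44

Prim's algorithm from A:
Step 1: cheapest edge leaving the tree is A–F (1); add F.
Step 2: cheapest edge leaving the tree is A–E (4); add E.
Step 3: cheapest edge leaving the tree is C–E (5); add C.
Step 4: cheapest edge leaving the tree is B–C (8); add B.
Step 5: cheapest edge leaving the tree is D–F (8); add D.
Step 6: cheapest edge leaving the tree is F–H (8); add H.
Step 7: cheapest edge leaving the tree is B–G (10); add G.
MST edges: A–F, A–E, C–E, B–C, D–F, F–H, B–G; total weight 1+4+5+8+8+8+10 = 44.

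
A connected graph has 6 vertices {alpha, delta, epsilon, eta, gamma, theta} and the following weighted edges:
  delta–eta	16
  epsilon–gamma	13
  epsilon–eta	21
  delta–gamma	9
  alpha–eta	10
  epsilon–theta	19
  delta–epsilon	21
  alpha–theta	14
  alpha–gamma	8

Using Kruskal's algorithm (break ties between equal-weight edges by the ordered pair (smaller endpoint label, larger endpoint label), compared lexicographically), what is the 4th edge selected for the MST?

epsilon-gamma

Sort edges by weight, then run Kruskal:
alpha–gamma (8): add — endpoints in different components.
delta–gamma (9): add — endpoints in different components.
alpha–eta (10): add — endpoints in different components.
epsilon–gamma (13): add — endpoints in different components.
alpha–theta (14): add — endpoints in different components.
The 4th edge added is epsilon–gamma.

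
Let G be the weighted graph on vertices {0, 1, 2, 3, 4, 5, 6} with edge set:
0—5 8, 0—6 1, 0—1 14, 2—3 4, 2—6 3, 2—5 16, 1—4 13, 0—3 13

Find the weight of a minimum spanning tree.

Grow the tree from 2 using Prim:
Step 1: cheapest edge leaving the tree is 2—6 (3); add 6.
Step 2: cheapest edge leaving the tree is 0—6 (1); add 0.
Step 3: cheapest edge leaving the tree is 2—3 (4); add 3.
Step 4: cheapest edge leaving the tree is 0—5 (8); add 5.
Step 5: cheapest edge leaving the tree is 0—1 (14); add 1.
Step 6: cheapest edge leaving the tree is 1—4 (13); add 4.
MST edges: 2—6, 0—6, 2—3, 0—5, 0—1, 1—4; total weight 3+1+4+8+14+13 = 43.

43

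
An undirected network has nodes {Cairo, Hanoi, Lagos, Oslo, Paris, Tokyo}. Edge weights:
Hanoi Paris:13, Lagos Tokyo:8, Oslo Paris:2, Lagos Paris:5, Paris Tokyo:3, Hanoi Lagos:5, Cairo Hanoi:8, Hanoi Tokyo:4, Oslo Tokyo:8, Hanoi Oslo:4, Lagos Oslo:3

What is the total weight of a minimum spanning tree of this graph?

Prim, starting at Hanoi.
Step 1: cheapest edge leaving the tree is Hanoi Oslo (4); add Oslo.
Step 2: cheapest edge leaving the tree is Oslo Paris (2); add Paris.
Step 3: cheapest edge leaving the tree is Lagos Oslo (3); add Lagos.
Step 4: cheapest edge leaving the tree is Paris Tokyo (3); add Tokyo.
Step 5: cheapest edge leaving the tree is Cairo Hanoi (8); add Cairo.
MST edges: Hanoi Oslo, Oslo Paris, Lagos Oslo, Paris Tokyo, Cairo Hanoi; total weight 4+2+3+3+8 = 20.

20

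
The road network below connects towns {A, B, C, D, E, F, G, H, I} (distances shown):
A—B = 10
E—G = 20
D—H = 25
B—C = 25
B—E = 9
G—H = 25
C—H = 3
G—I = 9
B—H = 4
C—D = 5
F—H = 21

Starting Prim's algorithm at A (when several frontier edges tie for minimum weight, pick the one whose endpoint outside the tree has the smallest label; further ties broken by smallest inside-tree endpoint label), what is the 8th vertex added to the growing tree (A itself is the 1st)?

I

Prim's algorithm from A:
Step 1: cheapest edge leaving the tree is A—B (10); add B.
Step 2: cheapest edge leaving the tree is B—H (4); add H.
Step 3: cheapest edge leaving the tree is C—H (3); add C.
Step 4: cheapest edge leaving the tree is C—D (5); add D.
Step 5: cheapest edge leaving the tree is B—E (9); add E.
Step 6: cheapest edge leaving the tree is E—G (20); add G.
Step 7: cheapest edge leaving the tree is G—I (9); add I.
Step 8: cheapest edge leaving the tree is F—H (21); add F.
Vertex order: A, B, H, C, D, E, G, I, F. The 8th vertex is I.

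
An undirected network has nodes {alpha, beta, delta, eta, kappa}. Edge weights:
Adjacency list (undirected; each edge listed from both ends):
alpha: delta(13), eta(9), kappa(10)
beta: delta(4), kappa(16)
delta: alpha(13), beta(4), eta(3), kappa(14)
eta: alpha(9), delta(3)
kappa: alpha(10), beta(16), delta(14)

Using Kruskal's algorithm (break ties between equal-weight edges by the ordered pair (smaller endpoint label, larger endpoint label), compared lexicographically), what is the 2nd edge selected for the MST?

Sort edges by weight, then run Kruskal:
delta—eta (3): add — endpoints in different components.
beta—delta (4): add — endpoints in different components.
alpha—eta (9): add — endpoints in different components.
alpha—kappa (10): add — endpoints in different components.
The 2nd edge added is beta—delta.

beta-delta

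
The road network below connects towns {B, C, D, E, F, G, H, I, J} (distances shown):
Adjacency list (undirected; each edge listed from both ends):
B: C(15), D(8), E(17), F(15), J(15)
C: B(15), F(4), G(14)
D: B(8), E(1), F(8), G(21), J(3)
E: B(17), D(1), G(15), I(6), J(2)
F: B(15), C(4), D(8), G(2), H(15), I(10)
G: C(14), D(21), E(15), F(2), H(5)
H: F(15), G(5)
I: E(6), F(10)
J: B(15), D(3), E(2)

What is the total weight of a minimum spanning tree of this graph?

Prim's algorithm from E:
Step 1: cheapest edge leaving the tree is D—E (1); add D.
Step 2: cheapest edge leaving the tree is E—J (2); add J.
Step 3: cheapest edge leaving the tree is E—I (6); add I.
Step 4: cheapest edge leaving the tree is B—D (8); add B.
Step 5: cheapest edge leaving the tree is D—F (8); add F.
Step 6: cheapest edge leaving the tree is F—G (2); add G.
Step 7: cheapest edge leaving the tree is C—F (4); add C.
Step 8: cheapest edge leaving the tree is G—H (5); add H.
MST edges: D—E, E—J, E—I, B—D, D—F, F—G, C—F, G—H; total weight 1+2+6+8+8+2+4+5 = 36.

36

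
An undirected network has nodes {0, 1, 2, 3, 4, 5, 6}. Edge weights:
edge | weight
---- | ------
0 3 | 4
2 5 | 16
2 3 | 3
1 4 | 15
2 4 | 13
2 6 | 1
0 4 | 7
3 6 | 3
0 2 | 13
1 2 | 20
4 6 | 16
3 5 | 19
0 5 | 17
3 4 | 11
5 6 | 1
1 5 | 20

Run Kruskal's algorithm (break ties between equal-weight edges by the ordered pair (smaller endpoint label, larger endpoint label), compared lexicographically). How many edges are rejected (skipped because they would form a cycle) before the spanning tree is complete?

4

Kruskal: consider edges lightest-first.
2 6 (1): add. Components now {0} {1} {2,6} {3} {4} {5}
5 6 (1): add. Components now {0} {1} {2,5,6} {3} {4}
2 3 (3): add. Components now {0} {1} {2,3,5,6} {4}
3 6 (3): skip — 3 and 6 already connected.
0 3 (4): add. Components now {0,2,3,5,6} {1} {4}
0 4 (7): add. Components now {0,2,3,4,5,6} {1}
3 4 (11): skip — 3 and 4 already connected.
0 2 (13): skip — 0 and 2 already connected.
2 4 (13): skip — 2 and 4 already connected.
1 4 (15): add. Components now {0,1,2,3,4,5,6}
Edges rejected before the tree was complete: 4.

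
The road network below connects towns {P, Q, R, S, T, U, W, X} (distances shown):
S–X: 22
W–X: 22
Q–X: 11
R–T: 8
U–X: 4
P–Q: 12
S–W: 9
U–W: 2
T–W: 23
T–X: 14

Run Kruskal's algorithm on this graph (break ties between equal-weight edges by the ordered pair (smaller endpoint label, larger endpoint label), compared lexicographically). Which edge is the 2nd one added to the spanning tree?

Sort edges by weight, then run Kruskal:
U–W (2): add — endpoints in different components.
U–X (4): add — endpoints in different components.
R–T (8): add — endpoints in different components.
S–W (9): add — endpoints in different components.
Q–X (11): add — endpoints in different components.
P–Q (12): add — endpoints in different components.
T–X (14): add — endpoints in different components.
The 2nd edge added is U–X.

U-X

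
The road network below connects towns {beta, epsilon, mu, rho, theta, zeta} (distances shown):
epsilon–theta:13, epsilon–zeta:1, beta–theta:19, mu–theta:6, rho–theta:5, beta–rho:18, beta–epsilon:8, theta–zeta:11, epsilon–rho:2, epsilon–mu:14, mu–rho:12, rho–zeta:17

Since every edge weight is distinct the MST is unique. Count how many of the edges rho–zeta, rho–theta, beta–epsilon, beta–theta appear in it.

Kruskal: consider edges lightest-first.
epsilon–zeta (1): add. Components now {mu} {beta} {epsilon,zeta} {rho} {theta}
epsilon–rho (2): add. Components now {mu} {beta} {epsilon,rho,zeta} {theta}
rho–theta (5): add. Components now {mu} {beta} {epsilon,rho,theta,zeta}
mu–theta (6): add. Components now {epsilon,mu,rho,theta,zeta} {beta}
beta–epsilon (8): add. Components now {beta,epsilon,mu,rho,theta,zeta}
MST edge set: {epsilon–zeta, epsilon–rho, rho–theta, mu–theta, beta–epsilon}.
Of the listed edges, {rho–theta, beta–epsilon} are in the MST → 2.

2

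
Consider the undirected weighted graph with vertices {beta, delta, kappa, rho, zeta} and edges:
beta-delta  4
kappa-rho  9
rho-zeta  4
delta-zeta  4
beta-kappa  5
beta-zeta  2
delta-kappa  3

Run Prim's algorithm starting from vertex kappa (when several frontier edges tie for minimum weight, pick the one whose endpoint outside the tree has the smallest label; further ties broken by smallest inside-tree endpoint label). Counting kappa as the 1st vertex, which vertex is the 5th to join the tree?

rho

Prim's algorithm from kappa:
Step 1: cheapest edge leaving the tree is delta-kappa (3); add delta.
Step 2: cheapest edge leaving the tree is beta-delta (4); add beta.
Step 3: cheapest edge leaving the tree is beta-zeta (2); add zeta.
Step 4: cheapest edge leaving the tree is rho-zeta (4); add rho.
Vertex order: kappa, delta, beta, zeta, rho. The 5th vertex is rho.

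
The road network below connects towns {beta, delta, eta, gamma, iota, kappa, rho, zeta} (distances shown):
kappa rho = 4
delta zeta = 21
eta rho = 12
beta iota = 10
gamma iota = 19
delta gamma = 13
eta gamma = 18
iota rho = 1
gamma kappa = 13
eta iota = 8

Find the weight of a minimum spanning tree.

Prim, starting at delta.
Step 1: frontier [delta gamma 13, delta zeta 21] → take delta gamma (13); add gamma.
Step 2: frontier [delta zeta 21, gamma kappa 13, eta gamma 18, gamma iota 19] → take gamma kappa (13); add kappa.
Step 3: frontier [delta zeta 21, eta gamma 18, gamma iota 19, kappa rho 4] → take kappa rho (4); add rho.
Step 4: frontier [delta zeta 21, eta gamma 18, gamma iota 19, iota rho 1, eta rho 12] → take iota rho (1); add iota.
Step 5: frontier [delta zeta 21, eta gamma 18, eta iota 8, beta iota 10, eta rho 12] → take eta iota (8); add eta.
Step 6: frontier [delta zeta 21, beta iota 10] → take beta iota (10); add beta.
Step 7: frontier [delta zeta 21] → take delta zeta (21); add zeta.
MST edges: delta gamma, gamma kappa, kappa rho, iota rho, eta iota, beta iota, delta zeta; total weight 13+13+4+1+8+10+21 = 70.

70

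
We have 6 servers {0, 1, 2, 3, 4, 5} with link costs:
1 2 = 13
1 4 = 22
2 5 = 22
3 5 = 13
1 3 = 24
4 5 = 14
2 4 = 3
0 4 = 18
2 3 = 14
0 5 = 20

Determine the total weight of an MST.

61

Kruskal: consider edges lightest-first.
2 4 (3): add — endpoints in different components.
1 2 (13): add — endpoints in different components.
3 5 (13): add — endpoints in different components.
2 3 (14): add — endpoints in different components.
4 5 (14): skip — 4 and 5 already connected.
0 4 (18): add — endpoints in different components.
MST edges: 2 4, 1 2, 3 5, 2 3, 0 4; total weight 3+13+13+14+18 = 61.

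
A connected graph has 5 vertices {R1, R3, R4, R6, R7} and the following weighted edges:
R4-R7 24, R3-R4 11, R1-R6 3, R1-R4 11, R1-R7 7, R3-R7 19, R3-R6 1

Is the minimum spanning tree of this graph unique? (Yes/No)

Kruskal: consider edges lightest-first.
R3-R6 (1): add — endpoints in different components.
R1-R6 (3): add — endpoints in different components.
R1-R7 (7): add — endpoints in different components.
R1-R4 (11): add — endpoints in different components.
Non-tree edge R3-R4 has weight 11, equal to the heaviest edge on its tree cycle — swapping gives another MST of the same weight. Not unique.

No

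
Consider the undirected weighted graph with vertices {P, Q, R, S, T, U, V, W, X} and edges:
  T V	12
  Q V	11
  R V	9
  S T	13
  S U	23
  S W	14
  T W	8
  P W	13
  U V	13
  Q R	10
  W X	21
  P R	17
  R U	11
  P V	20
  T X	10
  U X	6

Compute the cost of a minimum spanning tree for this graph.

80

Sort edges by weight, then run Kruskal:
U X (6): add — endpoints in different components.
T W (8): add — endpoints in different components.
R V (9): add — endpoints in different components.
Q R (10): add — endpoints in different components.
T X (10): add — endpoints in different components.
Q V (11): skip — Q and V already connected.
R U (11): add — endpoints in different components.
T V (12): skip — T and V already connected.
P W (13): add — endpoints in different components.
S T (13): add — endpoints in different components.
MST edges: U X, T W, R V, Q R, T X, R U, P W, S T; total weight 6+8+9+10+10+11+13+13 = 80.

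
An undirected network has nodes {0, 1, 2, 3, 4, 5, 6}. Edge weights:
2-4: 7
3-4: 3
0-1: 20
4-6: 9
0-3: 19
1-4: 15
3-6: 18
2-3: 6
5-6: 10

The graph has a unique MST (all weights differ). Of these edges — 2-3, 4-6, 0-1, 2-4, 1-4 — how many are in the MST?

Kruskal's algorithm — process edges by increasing weight (ties by edge label):
3-4 (3): add — endpoints in different components.
2-3 (6): add — endpoints in different components.
2-4 (7): skip — 2 and 4 already connected.
4-6 (9): add — endpoints in different components.
5-6 (10): add — endpoints in different components.
1-4 (15): add — endpoints in different components.
3-6 (18): skip — 3 and 6 already connected.
0-3 (19): add — endpoints in different components.
MST edge set: {3-4, 2-3, 4-6, 5-6, 1-4, 0-3}.
Of the listed edges, {2-3, 4-6, 1-4} are in the MST → 3.

3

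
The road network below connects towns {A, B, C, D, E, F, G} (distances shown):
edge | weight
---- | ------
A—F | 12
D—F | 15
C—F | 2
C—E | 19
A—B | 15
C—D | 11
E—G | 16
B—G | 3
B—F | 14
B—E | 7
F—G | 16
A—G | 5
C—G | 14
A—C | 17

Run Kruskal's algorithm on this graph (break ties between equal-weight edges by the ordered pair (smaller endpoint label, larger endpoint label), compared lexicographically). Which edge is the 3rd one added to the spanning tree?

Kruskal's algorithm — process edges by increasing weight (ties by edge label):
C—F (2): add. Components now {A} {B} {C,F} {D} {E} {G}
B—G (3): add. Components now {A} {B,G} {C,F} {D} {E}
A—G (5): add. Components now {A,B,G} {C,F} {D} {E}
B—E (7): add. Components now {A,B,E,G} {C,F} {D}
C—D (11): add. Components now {A,B,E,G} {C,D,F}
A—F (12): add. Components now {A,B,C,D,E,F,G}
The 3rd edge added is A—G.

A-G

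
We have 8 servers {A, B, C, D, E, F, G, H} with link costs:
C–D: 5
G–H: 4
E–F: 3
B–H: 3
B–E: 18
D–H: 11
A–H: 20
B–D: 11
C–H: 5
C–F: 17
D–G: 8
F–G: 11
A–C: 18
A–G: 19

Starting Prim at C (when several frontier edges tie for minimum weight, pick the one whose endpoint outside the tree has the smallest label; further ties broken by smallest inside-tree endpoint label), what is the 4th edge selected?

Grow the tree from C using Prim:
Step 1: frontier [C–D 5, C–H 5, C–F 17, A–C 18] → take C–D (5); add D.
Step 2: frontier [C–H 5, C–F 17, A–C 18, D–G 8, B–D 11, D–H 11] → take C–H (5); add H.
Step 3: frontier [C–F 17, A–C 18, D–G 8, B–D 11, B–H 3, G–H 4, A–H 20] → take B–H (3); add B.
Step 4: frontier [B–E 18, C–F 17, A–C 18, D–G 8, G–H 4, A–H 20] → take G–H (4); add G.
Step 5: frontier [B–E 18, C–F 17, A–C 18, F–G 11, A–G 19, A–H 20] → take F–G (11); add F.
Step 6: frontier [B–E 18, A–C 18, E–F 3, A–G 19, A–H 20] → take E–F (3); add E.
Step 7: frontier [A–C 18, A–G 19, A–H 20] → take A–C (18); add A.
The 4th edge added is G–H.

G-H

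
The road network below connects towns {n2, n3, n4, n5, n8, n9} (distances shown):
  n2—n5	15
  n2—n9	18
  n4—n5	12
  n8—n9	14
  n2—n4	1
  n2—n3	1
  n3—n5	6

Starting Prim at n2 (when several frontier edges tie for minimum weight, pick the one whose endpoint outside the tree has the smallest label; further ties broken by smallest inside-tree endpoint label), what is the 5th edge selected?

Prim, starting at n2.
Step 1: frontier [n2—n3 1, n2—n4 1, n2—n5 15, n2—n9 18] → take n2—n3 (1); add n3.
Step 2: frontier [n2—n4 1, n2—n5 15, n2—n9 18, n3—n5 6] → take n2—n4 (1); add n4.
Step 3: frontier [n2—n5 15, n2—n9 18, n3—n5 6, n4—n5 12] → take n3—n5 (6); add n5.
Step 4: frontier [n2—n9 18] → take n2—n9 (18); add n9.
Step 5: frontier [n8—n9 14] → take n8—n9 (14); add n8.
The 5th edge added is n8—n9.

n8-n9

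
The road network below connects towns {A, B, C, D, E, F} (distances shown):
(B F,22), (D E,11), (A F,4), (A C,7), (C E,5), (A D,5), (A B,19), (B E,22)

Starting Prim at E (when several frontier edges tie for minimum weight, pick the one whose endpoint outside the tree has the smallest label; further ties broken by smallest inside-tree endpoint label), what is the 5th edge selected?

A-B

Prim, starting at E.
Step 1: frontier [C E 5, D E 11, B E 22] → take C E (5); add C.
Step 2: frontier [A C 7, D E 11, B E 22] → take A C (7); add A.
Step 3: frontier [A F 4, A D 5, A B 19, D E 11, B E 22] → take A F (4); add F.
Step 4: frontier [A D 5, A B 19, D E 11, B E 22, B F 22] → take A D (5); add D.
Step 5: frontier [A B 19, B E 22, B F 22] → take A B (19); add B.
The 5th edge added is A B.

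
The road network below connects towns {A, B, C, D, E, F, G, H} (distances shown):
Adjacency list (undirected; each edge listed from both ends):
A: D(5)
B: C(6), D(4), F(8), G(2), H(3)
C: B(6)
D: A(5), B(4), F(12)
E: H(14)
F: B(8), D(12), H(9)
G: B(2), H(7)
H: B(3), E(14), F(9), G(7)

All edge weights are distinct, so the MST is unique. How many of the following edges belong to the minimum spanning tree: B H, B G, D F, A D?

Kruskal: consider edges lightest-first.
B G (2): add — endpoints in different components.
B H (3): add — endpoints in different components.
B D (4): add — endpoints in different components.
A D (5): add — endpoints in different components.
B C (6): add — endpoints in different components.
G H (7): skip — G and H already connected.
B F (8): add — endpoints in different components.
F H (9): skip — F and H already connected.
D F (12): skip — D and F already connected.
E H (14): add — endpoints in different components.
MST edge set: {B G, B H, B D, A D, B C, B F, E H}.
Of the listed edges, {B H, B G, A D} are in the MST → 3.

3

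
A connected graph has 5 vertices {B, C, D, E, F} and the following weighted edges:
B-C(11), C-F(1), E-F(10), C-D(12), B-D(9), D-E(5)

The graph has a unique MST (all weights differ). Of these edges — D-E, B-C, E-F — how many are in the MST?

2

Kruskal's algorithm — process edges by increasing weight (ties by edge label):
C-F (1): add. Components now {B} {C,F} {D} {E}
D-E (5): add. Components now {B} {C,F} {D,E}
B-D (9): add. Components now {B,D,E} {C,F}
E-F (10): add. Components now {B,C,D,E,F}
MST edge set: {C-F, D-E, B-D, E-F}.
Of the listed edges, {D-E, E-F} are in the MST → 2.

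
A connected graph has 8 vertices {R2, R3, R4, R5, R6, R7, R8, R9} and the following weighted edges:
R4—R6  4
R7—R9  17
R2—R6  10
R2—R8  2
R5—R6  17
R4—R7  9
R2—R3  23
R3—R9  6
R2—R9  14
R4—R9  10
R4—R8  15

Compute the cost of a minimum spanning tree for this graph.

Kruskal: consider edges lightest-first.
R2—R8 (2): add — endpoints in different components.
R4—R6 (4): add — endpoints in different components.
R3—R9 (6): add — endpoints in different components.
R4—R7 (9): add — endpoints in different components.
R2—R6 (10): add — endpoints in different components.
R4—R9 (10): add — endpoints in different components.
R2—R9 (14): skip — R2 and R9 already connected.
R4—R8 (15): skip — R4 and R8 already connected.
R5—R6 (17): add — endpoints in different components.
MST edges: R2—R8, R4—R6, R3—R9, R4—R7, R2—R6, R4—R9, R5—R6; total weight 2+4+6+9+10+10+17 = 58.

58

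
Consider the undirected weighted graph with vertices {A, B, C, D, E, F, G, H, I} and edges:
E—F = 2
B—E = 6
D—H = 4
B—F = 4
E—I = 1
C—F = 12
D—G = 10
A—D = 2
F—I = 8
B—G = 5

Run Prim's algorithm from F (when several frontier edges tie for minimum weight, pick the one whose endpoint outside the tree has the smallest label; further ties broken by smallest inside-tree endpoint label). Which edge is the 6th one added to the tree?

A-D

Prim, starting at F.
Step 1: frontier [E—F 2, B—F 4, F—I 8, C—F 12] → take E—F (2); add E.
Step 2: frontier [E—I 1, B—E 6, B—F 4, F—I 8, C—F 12] → take E—I (1); add I.
Step 3: frontier [B—E 6, B—F 4, C—F 12] → take B—F (4); add B.
Step 4: frontier [B—G 5, C—F 12] → take B—G (5); add G.
Step 5: frontier [C—F 12, D—G 10] → take D—G (10); add D.
Step 6: frontier [A—D 2, D—H 4, C—F 12] → take A—D (2); add A.
Step 7: frontier [D—H 4, C—F 12] → take D—H (4); add H.
Step 8: frontier [C—F 12] → take C—F (12); add C.
The 6th edge added is A—D.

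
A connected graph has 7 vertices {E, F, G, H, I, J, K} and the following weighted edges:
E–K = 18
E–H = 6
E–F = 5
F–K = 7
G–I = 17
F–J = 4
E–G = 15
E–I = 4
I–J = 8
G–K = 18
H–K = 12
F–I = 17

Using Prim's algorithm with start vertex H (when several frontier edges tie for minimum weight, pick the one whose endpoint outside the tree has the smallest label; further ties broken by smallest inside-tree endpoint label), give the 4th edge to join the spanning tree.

F-J

Prim, starting at H.
Step 1: frontier [E–H 6, H–K 12] → take E–H (6); add E.
Step 2: frontier [E–I 4, E–F 5, E–G 15, E–K 18, H–K 12] → take E–I (4); add I.
Step 3: frontier [E–F 5, E–G 15, E–K 18, H–K 12, I–J 8, F–I 17, G–I 17] → take E–F (5); add F.
Step 4: frontier [E–G 15, E–K 18, F–J 4, F–K 7, H–K 12, I–J 8, G–I 17] → take F–J (4); add J.
Step 5: frontier [E–G 15, E–K 18, F–K 7, H–K 12, G–I 17] → take F–K (7); add K.
Step 6: frontier [E–G 15, G–I 17, G–K 18] → take E–G (15); add G.
The 4th edge added is F–J.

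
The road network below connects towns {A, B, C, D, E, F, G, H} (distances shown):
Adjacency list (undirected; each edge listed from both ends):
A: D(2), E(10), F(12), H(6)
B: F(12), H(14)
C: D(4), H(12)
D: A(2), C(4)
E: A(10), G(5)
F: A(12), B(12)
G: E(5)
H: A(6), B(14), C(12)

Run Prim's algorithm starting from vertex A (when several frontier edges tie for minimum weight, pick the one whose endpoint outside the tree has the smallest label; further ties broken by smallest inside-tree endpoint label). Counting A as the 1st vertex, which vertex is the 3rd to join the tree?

Prim, starting at A.
Step 1: frontier [A–D 2, A–H 6, A–E 10, A–F 12] → take A–D (2); add D.
Step 2: frontier [A–H 6, A–E 10, A–F 12, C–D 4] → take C–D (4); add C.
Step 3: frontier [A–H 6, A–E 10, A–F 12, C–H 12] → take A–H (6); add H.
Step 4: frontier [A–E 10, A–F 12, B–H 14] → take A–E (10); add E.
Step 5: frontier [A–F 12, E–G 5, B–H 14] → take E–G (5); add G.
Step 6: frontier [A–F 12, B–H 14] → take A–F (12); add F.
Step 7: frontier [B–F 12, B–H 14] → take B–F (12); add B.
Vertex order: A, D, C, H, E, G, F, B. The 3rd vertex is C.

C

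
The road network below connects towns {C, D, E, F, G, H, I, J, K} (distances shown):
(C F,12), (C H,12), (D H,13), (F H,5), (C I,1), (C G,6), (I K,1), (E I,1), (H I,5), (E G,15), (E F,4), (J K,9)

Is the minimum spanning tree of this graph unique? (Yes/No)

No

Kruskal's algorithm — process edges by increasing weight (ties by edge label):
C I (1): add — endpoints in different components.
E I (1): add — endpoints in different components.
I K (1): add — endpoints in different components.
E F (4): add — endpoints in different components.
F H (5): add — endpoints in different components.
H I (5): skip — H and I already connected.
C G (6): add — endpoints in different components.
J K (9): add — endpoints in different components.
C F (12): skip — C and F already connected.
C H (12): skip — C and H already connected.
D H (13): add — endpoints in different components.
Non-tree edge H I has weight 5, equal to the heaviest edge on its tree cycle — swapping gives another MST of the same weight. Not unique.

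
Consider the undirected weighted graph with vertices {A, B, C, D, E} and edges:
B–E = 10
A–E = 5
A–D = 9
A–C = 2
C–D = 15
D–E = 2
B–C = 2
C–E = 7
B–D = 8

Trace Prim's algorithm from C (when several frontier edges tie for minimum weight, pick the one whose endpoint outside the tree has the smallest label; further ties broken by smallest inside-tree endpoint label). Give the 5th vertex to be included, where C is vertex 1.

D

Prim's algorithm from C:
Step 1: frontier [A–C 2, B–C 2, C–E 7, C–D 15] → take A–C (2); add A.
Step 2: frontier [A–E 5, A–D 9, B–C 2, C–E 7, C–D 15] → take B–C (2); add B.
Step 3: frontier [A–E 5, A–D 9, B–D 8, B–E 10, C–E 7, C–D 15] → take A–E (5); add E.
Step 4: frontier [A–D 9, B–D 8, C–D 15, D–E 2] → take D–E (2); add D.
Vertex order: C, A, B, E, D. The 5th vertex is D.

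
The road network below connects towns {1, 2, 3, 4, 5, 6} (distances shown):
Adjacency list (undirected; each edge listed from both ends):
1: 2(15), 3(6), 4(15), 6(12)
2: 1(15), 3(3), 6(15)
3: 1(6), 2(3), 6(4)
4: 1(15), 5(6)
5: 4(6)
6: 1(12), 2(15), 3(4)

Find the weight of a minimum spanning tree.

Grow the tree from 5 using Prim:
Step 1: frontier [4–5 6] → take 4–5 (6); add 4.
Step 2: frontier [1–4 15] → take 1–4 (15); add 1.
Step 3: frontier [1–3 6, 1–6 12, 1–2 15] → take 1–3 (6); add 3.
Step 4: frontier [1–6 12, 1–2 15, 2–3 3, 3–6 4] → take 2–3 (3); add 2.
Step 5: frontier [1–6 12, 2–6 15, 3–6 4] → take 3–6 (4); add 6.
MST edges: 4–5, 1–4, 1–3, 2–3, 3–6; total weight 6+15+6+3+4 = 34.

34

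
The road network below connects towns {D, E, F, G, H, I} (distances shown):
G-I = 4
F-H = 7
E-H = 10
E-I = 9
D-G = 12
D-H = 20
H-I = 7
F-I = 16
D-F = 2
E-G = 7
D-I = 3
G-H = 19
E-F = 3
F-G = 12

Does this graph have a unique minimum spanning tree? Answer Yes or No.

Sort edges by weight, then run Kruskal:
D-F (2): add — endpoints in different components.
D-I (3): add — endpoints in different components.
E-F (3): add — endpoints in different components.
G-I (4): add — endpoints in different components.
E-G (7): skip — E and G already connected.
F-H (7): add — endpoints in different components.
Non-tree edge H-I has weight 7, equal to the heaviest edge on its tree cycle — swapping gives another MST of the same weight. Not unique.

No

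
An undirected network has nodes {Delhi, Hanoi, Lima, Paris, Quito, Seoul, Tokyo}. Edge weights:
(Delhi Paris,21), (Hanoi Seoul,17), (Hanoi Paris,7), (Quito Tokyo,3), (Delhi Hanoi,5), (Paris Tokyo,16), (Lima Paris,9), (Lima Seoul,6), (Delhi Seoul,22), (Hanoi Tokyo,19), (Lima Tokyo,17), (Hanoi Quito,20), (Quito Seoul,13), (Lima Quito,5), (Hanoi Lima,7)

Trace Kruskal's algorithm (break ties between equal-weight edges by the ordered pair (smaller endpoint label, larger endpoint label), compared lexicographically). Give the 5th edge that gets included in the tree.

Kruskal's algorithm — process edges by increasing weight (ties by edge label):
Quito Tokyo (3): add. Components now {Paris} {Seoul} {Quito,Tokyo} {Hanoi} {Lima} {Delhi}
Delhi Hanoi (5): add. Components now {Paris} {Seoul} {Quito,Tokyo} {Delhi,Hanoi} {Lima}
Lima Quito (5): add. Components now {Paris} {Seoul} {Lima,Quito,Tokyo} {Delhi,Hanoi}
Lima Seoul (6): add. Components now {Paris} {Lima,Quito,Seoul,Tokyo} {Delhi,Hanoi}
Hanoi Lima (7): add. Components now {Paris} {Delhi,Hanoi,Lima,Quito,Seoul,Tokyo}
Hanoi Paris (7): add. Components now {Delhi,Hanoi,Lima,Paris,Quito,Seoul,Tokyo}
The 5th edge added is Hanoi Lima.

Hanoi-Lima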